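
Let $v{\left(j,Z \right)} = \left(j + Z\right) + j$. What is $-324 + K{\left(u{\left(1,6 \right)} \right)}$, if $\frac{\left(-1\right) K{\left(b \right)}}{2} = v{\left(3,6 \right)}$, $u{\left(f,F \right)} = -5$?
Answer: $-348$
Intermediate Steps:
$v{\left(j,Z \right)} = Z + 2 j$ ($v{\left(j,Z \right)} = \left(Z + j\right) + j = Z + 2 j$)
$K{\left(b \right)} = -24$ ($K{\left(b \right)} = - 2 \left(6 + 2 \cdot 3\right) = - 2 \left(6 + 6\right) = \left(-2\right) 12 = -24$)
$-324 + K{\left(u{\left(1,6 \right)} \right)} = -324 - 24 = -348$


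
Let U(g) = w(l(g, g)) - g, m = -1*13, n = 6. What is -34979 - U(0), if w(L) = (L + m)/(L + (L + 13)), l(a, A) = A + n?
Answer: -874468/25 ≈ -34979.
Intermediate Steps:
m = -13
l(a, A) = 6 + A (l(a, A) = A + 6 = 6 + A)
w(L) = (-13 + L)/(13 + 2*L) (w(L) = (L - 13)/(L + (L + 13)) = (-13 + L)/(L + (13 + L)) = (-13 + L)/(13 + 2*L))
U(g) = -g + (-7 + g)/(25 + 2*g) (U(g) = (-13 + (6 + g))/(13 + 2*(6 + g)) - g = (-7 + g)/(13 + (12 + 2*g)) - g = (-7 + g)/(25 + 2*g) - g = -g + (-7 + g)/(25 + 2*g))
-34979 - U(0) = -34979 - (-7 + 0 - 1*0*(25 + 2*0))/(25 + 2*0) = -34979 - (-7 + 0 - 1*0*(25 + 0))/(25 + 0) = -34979 - (-7 + 0 - 1*0*25)/25 = -34979 - (-7 + 0 + 0)/25 = -34979 - (-7)/25 = -34979 - 1*(-7/25) = -34979 + 7/25 = -874468/25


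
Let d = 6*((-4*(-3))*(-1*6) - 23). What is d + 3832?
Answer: 3262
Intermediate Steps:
d = -570 (d = 6*(12*(-6) - 23) = 6*(-72 - 23) = 6*(-95) = -570)
d + 3832 = -570 + 3832 = 3262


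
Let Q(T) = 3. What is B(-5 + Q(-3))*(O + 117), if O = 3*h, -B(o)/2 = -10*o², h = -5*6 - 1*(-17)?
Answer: 6240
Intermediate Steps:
h = -13 (h = -30 + 17 = -13)
B(o) = 20*o² (B(o) = -(-20)*o² = 20*o²)
O = -39 (O = 3*(-13) = -39)
B(-5 + Q(-3))*(O + 117) = (20*(-5 + 3)²)*(-39 + 117) = (20*(-2)²)*78 = (20*4)*78 = 80*78 = 6240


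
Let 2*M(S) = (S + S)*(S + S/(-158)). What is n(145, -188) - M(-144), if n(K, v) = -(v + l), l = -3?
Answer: -1612687/79 ≈ -20414.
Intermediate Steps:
n(K, v) = 3 - v (n(K, v) = -(v - 3) = -(-3 + v) = 3 - v)
M(S) = 157*S²/158 (M(S) = ((S + S)*(S + S/(-158)))/2 = ((2*S)*(S + S*(-1/158)))/2 = ((2*S)*(S - S/158))/2 = ((2*S)*(157*S/158))/2 = (157*S²/79)/2 = 157*S²/158)
n(145, -188) - M(-144) = (3 - 1*(-188)) - 157*(-144)²/158 = (3 + 188) - 157*20736/158 = 191 - 1*1627776/79 = 191 - 1627776/79 = -1612687/79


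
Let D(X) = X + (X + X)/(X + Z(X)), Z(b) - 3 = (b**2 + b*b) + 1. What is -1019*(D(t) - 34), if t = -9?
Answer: 6897611/157 ≈ 43934.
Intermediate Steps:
Z(b) = 4 + 2*b**2 (Z(b) = 3 + ((b**2 + b*b) + 1) = 3 + ((b**2 + b**2) + 1) = 3 + (2*b**2 + 1) = 3 + (1 + 2*b**2) = 4 + 2*b**2)
D(X) = X + 2*X/(4 + X + 2*X**2) (D(X) = X + (X + X)/(X + (4 + 2*X**2)) = X + (2*X)/(4 + X + 2*X**2) = X + 2*X/(4 + X + 2*X**2))
-1019*(D(t) - 34) = -1019*(-9*(6 - 9 + 2*(-9)**2)/(4 - 9 + 2*(-9)**2) - 34) = -1019*(-9*(6 - 9 + 2*81)/(4 - 9 + 2*81) - 34) = -1019*(-9*(6 - 9 + 162)/(4 - 9 + 162) - 34) = -1019*(-9*159/157 - 34) = -1019*(-9*1/157*159 - 34) = -1019*(-1431/157 - 34) = -1019*(-6769/157) = 6897611/157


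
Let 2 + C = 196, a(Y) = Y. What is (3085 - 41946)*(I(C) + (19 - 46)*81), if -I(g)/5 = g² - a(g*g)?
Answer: 84989007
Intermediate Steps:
C = 194 (C = -2 + 196 = 194)
I(g) = 0 (I(g) = -5*(g² - g*g) = -5*(g² - g²) = -5*0 = 0)
(3085 - 41946)*(I(C) + (19 - 46)*81) = (3085 - 41946)*(0 + (19 - 46)*81) = -38861*(0 - 27*81) = -38861*(0 - 2187) = -38861*(-2187) = 84989007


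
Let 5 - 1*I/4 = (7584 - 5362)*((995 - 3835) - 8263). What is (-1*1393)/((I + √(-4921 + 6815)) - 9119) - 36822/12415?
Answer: -27578762130045437289/9298481944284521105 + 1393*√1894/9736630308151331 ≈ -2.9659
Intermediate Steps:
I = 98683484 (I = 20 - 4*(7584 - 5362)*((995 - 3835) - 8263) = 20 - 8888*(-2840 - 8263) = 20 - 8888*(-11103) = 20 - 4*(-24670866) = 20 + 98683464 = 98683484)
(-1*1393)/((I + √(-4921 + 6815)) - 9119) - 36822/12415 = (-1*1393)/((98683484 + √(-4921 + 6815)) - 9119) - 36822/12415 = -1393/((98683484 + √1894) - 9119) - 36822*1/12415 = -1393/(98674365 + √1894) - 36822/12415 = -36822/12415 - 1393/(98674365 + √1894)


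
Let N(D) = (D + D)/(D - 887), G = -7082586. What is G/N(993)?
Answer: -125125686/331 ≈ -3.7802e+5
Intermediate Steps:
N(D) = 2*D/(-887 + D) (N(D) = (2*D)/(-887 + D) = 2*D/(-887 + D))
G/N(993) = -7082586/(2*993/(-887 + 993)) = -7082586/(2*993/106) = -7082586/(2*993*(1/106)) = -7082586/993/53 = -7082586*53/993 = -125125686/331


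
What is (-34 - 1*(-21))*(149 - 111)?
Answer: -494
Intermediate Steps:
(-34 - 1*(-21))*(149 - 111) = (-34 + 21)*38 = -13*38 = -494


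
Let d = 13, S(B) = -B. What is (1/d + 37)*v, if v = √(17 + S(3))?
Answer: 482*√14/13 ≈ 138.73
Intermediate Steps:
v = √14 (v = √(17 - 1*3) = √(17 - 3) = √14 ≈ 3.7417)
(1/d + 37)*v = (1/13 + 37)*√14 = 482*√14/13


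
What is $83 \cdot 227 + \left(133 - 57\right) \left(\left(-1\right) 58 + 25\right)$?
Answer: $16333$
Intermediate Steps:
$83 \cdot 227 + \left(133 - 57\right) \left(\left(-1\right) 58 + 25\right) = 18841 + 76 \left(-58 + 25\right) = 18841 + 76 \left(-33\right) = 18841 - 2508 = 16333$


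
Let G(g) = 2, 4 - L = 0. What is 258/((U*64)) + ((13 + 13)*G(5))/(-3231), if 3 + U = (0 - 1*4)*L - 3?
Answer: -453407/2274624 ≈ -0.19933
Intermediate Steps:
L = 4 (L = 4 - 1*0 = 4 + 0 = 4)
U = -22 (U = -3 + ((0 - 1*4)*4 - 3) = -3 + ((0 - 4)*4 - 3) = -3 + (-4*4 - 3) = -3 + (-16 - 3) = -3 - 19 = -22)
258/((U*64)) + ((13 + 13)*G(5))/(-3231) = 258/((-22*64)) + ((13 + 13)*2)/(-3231) = 258/(-1408) + (26*2)*(-1/3231) = 258*(-1/1408) + 52*(-1/3231) = -129/704 - 52/3231 = -453407/2274624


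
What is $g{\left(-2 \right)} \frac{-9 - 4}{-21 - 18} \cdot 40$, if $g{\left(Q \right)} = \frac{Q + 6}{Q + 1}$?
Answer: $- \frac{160}{3} \approx -53.333$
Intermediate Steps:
$g{\left(Q \right)} = \frac{6 + Q}{1 + Q}$
$g{\left(-2 \right)} \frac{-9 - 4}{-21 - 18} \cdot 40 = \frac{6 - 2}{1 - 2} \frac{-9 - 4}{-21 - 18} \cdot 40 = \frac{1}{-1} \cdot 4 \left(- \frac{13}{-39}\right) 40 = \left(-1\right) 4 \left(\left(-13\right) \left(- \frac{1}{39}\right)\right) 40 = \left(-4\right) \frac{1}{3} \cdot 40 = \left(- \frac{4}{3}\right) 40 = - \frac{160}{3}$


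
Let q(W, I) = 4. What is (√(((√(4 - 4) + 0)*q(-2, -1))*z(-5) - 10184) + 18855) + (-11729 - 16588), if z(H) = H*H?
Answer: -9462 + 2*I*√2546 ≈ -9462.0 + 100.92*I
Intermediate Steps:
z(H) = H²
(√(((√(4 - 4) + 0)*q(-2, -1))*z(-5) - 10184) + 18855) + (-11729 - 16588) = (√(((√(4 - 4) + 0)*4)*(-5)² - 10184) + 18855) + (-11729 - 16588) = (√(((√0 + 0)*4)*25 - 10184) + 18855) - 28317 = (√(((0 + 0)*4)*25 - 10184) + 18855) - 28317 = (√((0*4)*25 - 10184) + 18855) - 28317 = (√(0*25 - 10184) + 18855) - 28317 = (√(0 - 10184) + 18855) - 28317 = (√(-10184) + 18855) - 28317 = (2*I*√2546 + 18855) - 28317 = (18855 + 2*I*√2546) - 28317 = -9462 + 2*I*√2546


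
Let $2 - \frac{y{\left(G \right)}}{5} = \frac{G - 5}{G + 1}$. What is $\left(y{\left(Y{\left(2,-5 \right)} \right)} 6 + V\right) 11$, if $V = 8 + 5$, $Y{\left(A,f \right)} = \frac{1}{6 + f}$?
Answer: $1463$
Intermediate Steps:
$y{\left(G \right)} = 10 - \frac{5 \left(-5 + G\right)}{1 + G}$ ($y{\left(G \right)} = 10 - 5 \frac{G - 5}{G + 1} = 10 - 5 \frac{-5 + G}{1 + G} = 10 - \frac{5 \left(-5 + G\right)}{1 + G}$)
$V = 13$
$\left(y{\left(Y{\left(2,-5 \right)} \right)} 6 + V\right) 11 = \left(\frac{5 \left(7 + \frac{1}{6 - 5}\right)}{1 + \frac{1}{6 - 5}} \cdot 6 + 13\right) 11 = \left(\frac{5 \left(7 + 1^{-1}\right)}{1 + 1^{-1}} \cdot 6 + 13\right) 11 = \left(\frac{5 \left(7 + 1\right)}{1 + 1} \cdot 6 + 13\right) 11 = \left(5 \cdot \frac{1}{2} \cdot 8 \cdot 6 + 13\right) 11 = \left(20 \cdot 6 + 13\right) 11 = \left(120 + 13\right) 11 = 133 \cdot 11 = 1463$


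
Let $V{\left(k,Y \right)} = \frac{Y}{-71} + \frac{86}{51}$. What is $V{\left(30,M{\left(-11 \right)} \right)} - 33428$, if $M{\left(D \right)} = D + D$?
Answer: $- \frac{121035560}{3621} \approx -33426.0$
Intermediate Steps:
$M{\left(D \right)} = 2 D$
$V{\left(k,Y \right)} = \frac{86}{51} - \frac{Y}{71}$ ($V{\left(k,Y \right)} = Y \left(- \frac{1}{71}\right) + 86 \cdot \frac{1}{51} = - \frac{Y}{71} + \frac{86}{51} = \frac{86}{51} - \frac{Y}{71}$)
$V{\left(30,M{\left(-11 \right)} \right)} - 33428 = \left(\frac{86}{51} - \frac{2 \left(-11\right)}{71}\right) - 33428 = \left(\frac{86}{51} - - \frac{22}{71}\right) - 33428 = \left(\frac{86}{51} + \frac{22}{71}\right) - 33428 = \frac{7228}{3621} - 33428 = - \frac{121035560}{3621}$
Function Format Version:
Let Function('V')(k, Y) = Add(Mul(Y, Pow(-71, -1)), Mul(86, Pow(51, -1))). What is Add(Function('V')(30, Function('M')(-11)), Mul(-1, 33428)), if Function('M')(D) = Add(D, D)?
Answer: Rational(-121035560, 3621) ≈ -33426.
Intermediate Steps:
Function('M')(D) = Mul(2, D)
Function('V')(k, Y) = Add(Rational(86, 51), Mul(Rational(-1, 71), Y)) (Function('V')(k, Y) = Add(Mul(Y, Rational(-1, 71)), Mul(86, Rational(1, 51))) = Add(Mul(Rational(-1, 71), Y), Rational(86, 51)) = Add(Rational(86, 51), Mul(Rational(-1, 71), Y)))
Add(Function('V')(30, Function('M')(-11)), Mul(-1, 33428)) = Add(Add(Rational(86, 51), Mul(Rational(-1, 71), Mul(2, -11))), Mul(-1, 33428)) = Add(Add(Rational(86, 51), Mul(Rational(-1, 71), -22)), -33428) = Add(Add(Rational(86, 51), Rational(22, 71)), -33428) = Add(Rational(7228, 3621), -33428) = Rational(-121035560, 3621)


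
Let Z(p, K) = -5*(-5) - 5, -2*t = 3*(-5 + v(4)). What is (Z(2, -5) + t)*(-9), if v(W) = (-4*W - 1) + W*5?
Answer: -207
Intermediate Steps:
v(W) = -1 + W (v(W) = (-1 - 4*W) + 5*W = -1 + W)
t = 3 (t = -3*(-5 + (-1 + 4))/2 = -3*(-5 + 3)/2 = -3*(-2)/2 = -½*(-6) = 3)
Z(p, K) = 20 (Z(p, K) = 25 - 5 = 20)
(Z(2, -5) + t)*(-9) = (20 + 3)*(-9) = 23*(-9) = -207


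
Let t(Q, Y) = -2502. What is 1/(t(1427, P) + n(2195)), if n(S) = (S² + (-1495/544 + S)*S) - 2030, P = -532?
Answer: 544/5236264267 ≈ 1.0389e-7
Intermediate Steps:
n(S) = -2030 + S² + S*(-1495/544 + S) (n(S) = (S² + (-1495*1/544 + S)*S) - 2030 = (S² + (-1495/544 + S)*S) - 2030 = (S² + S*(-1495/544 + S)) - 2030 = -2030 + S² + S*(-1495/544 + S))
1/(t(1427, P) + n(2195)) = 1/(-2502 + (-2030 + 2*2195² - 1495/544*2195)) = 1/(-2502 + (-2030 + 2*4818025 - 3281525/544)) = 1/(-2502 + (-2030 + 9636050 - 3281525/544)) = 1/(-2502 + 5237625355/544) = 1/(5236264267/544) = 544/5236264267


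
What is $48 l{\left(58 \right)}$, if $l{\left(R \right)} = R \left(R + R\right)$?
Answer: $322944$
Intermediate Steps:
$l{\left(R \right)} = 2 R^{2}$ ($l{\left(R \right)} = R 2 R = 2 R^{2}$)
$48 l{\left(58 \right)} = 48 \cdot 2 \cdot 58^{2} = 48 \cdot 2 \cdot 3364 = 48 \cdot 6728 = 322944$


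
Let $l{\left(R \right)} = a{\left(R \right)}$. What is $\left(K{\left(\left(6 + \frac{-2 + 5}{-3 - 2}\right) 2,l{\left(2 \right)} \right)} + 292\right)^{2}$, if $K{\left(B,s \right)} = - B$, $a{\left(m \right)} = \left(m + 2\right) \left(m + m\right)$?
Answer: $\frac{1976836}{25} \approx 79074.0$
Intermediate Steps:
$a{\left(m \right)} = 2 m \left(2 + m\right)$ ($a{\left(m \right)} = \left(2 + m\right) 2 m = 2 m \left(2 + m\right)$)
$l{\left(R \right)} = 2 R \left(2 + R\right)$
$\left(K{\left(\left(6 + \frac{-2 + 5}{-3 - 2}\right) 2,l{\left(2 \right)} \right)} + 292\right)^{2} = \left(- \left(6 + \frac{-2 + 5}{-3 - 2}\right) 2 + 292\right)^{2} = \left(- \left(6 + \frac{3}{-5}\right) 2 + 292\right)^{2} = \left(- \left(6 + 3 \left(- \frac{1}{5}\right)\right) 2 + 292\right)^{2} = \left(- \left(6 - \frac{3}{5}\right) 2 + 292\right)^{2} = \left(- \frac{27 \cdot 2}{5} + 292\right)^{2} = \left(\left(-1\right) \frac{54}{5} + 292\right)^{2} = \left(- \frac{54}{5} + 292\right)^{2} = \left(\frac{1406}{5}\right)^{2} = \frac{1976836}{25}$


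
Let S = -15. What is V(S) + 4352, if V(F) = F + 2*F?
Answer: 4307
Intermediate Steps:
V(F) = 3*F
V(S) + 4352 = 3*(-15) + 4352 = -45 + 4352 = 4307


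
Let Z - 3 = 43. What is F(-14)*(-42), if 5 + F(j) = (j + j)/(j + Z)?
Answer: 987/4 ≈ 246.75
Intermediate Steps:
Z = 46 (Z = 3 + 43 = 46)
F(j) = -5 + 2*j/(46 + j) (F(j) = -5 + (j + j)/(j + 46) = -5 + (2*j)/(46 + j) = -5 + 2*j/(46 + j))
F(-14)*(-42) = ((-230 - 3*(-14))/(46 - 14))*(-42) = ((-230 + 42)/32)*(-42) = ((1/32)*(-188))*(-42) = -47/8*(-42) = 987/4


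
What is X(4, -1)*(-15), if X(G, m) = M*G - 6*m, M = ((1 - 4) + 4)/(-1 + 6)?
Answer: -102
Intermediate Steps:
M = 1/5 (M = (-3 + 4)/5 = 1*(1/5) = 1/5 ≈ 0.20000)
X(G, m) = -6*m + G/5 (X(G, m) = G/5 - 6*m = -6*m + G/5)
X(4, -1)*(-15) = (-6*(-1) + (1/5)*4)*(-15) = (6 + 4/5)*(-15) = (34/5)*(-15) = -102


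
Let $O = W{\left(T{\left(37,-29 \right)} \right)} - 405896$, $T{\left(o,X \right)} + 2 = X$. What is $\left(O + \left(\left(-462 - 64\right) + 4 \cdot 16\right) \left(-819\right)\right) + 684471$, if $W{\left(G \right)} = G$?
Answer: $656922$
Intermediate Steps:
$T{\left(o,X \right)} = -2 + X$
$O = -405927$ ($O = \left(-2 - 29\right) - 405896 = -31 - 405896 = -405927$)
$\left(O + \left(\left(-462 - 64\right) + 4 \cdot 16\right) \left(-819\right)\right) + 684471 = \left(-405927 + \left(\left(-462 - 64\right) + 4 \cdot 16\right) \left(-819\right)\right) + 684471 = \left(-405927 + \left(\left(-462 - 64\right) + 64\right) \left(-819\right)\right) + 684471 = \left(-405927 + \left(-526 + 64\right) \left(-819\right)\right) + 684471 = \left(-405927 - -378378\right) + 684471 = \left(-405927 + 378378\right) + 684471 = -27549 + 684471 = 656922$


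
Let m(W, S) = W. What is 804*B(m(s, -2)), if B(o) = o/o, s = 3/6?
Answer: 804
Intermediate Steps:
s = ½ (s = 3*(⅙) = ½ ≈ 0.50000)
B(o) = 1
804*B(m(s, -2)) = 804*1 = 804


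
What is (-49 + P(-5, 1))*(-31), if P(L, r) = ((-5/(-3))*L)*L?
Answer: 682/3 ≈ 227.33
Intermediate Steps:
P(L, r) = 5*L²/3 (P(L, r) = ((-5*(-⅓))*L)*L = (5*L/3)*L = 5*L²/3)
(-49 + P(-5, 1))*(-31) = (-49 + (5/3)*(-5)²)*(-31) = (-49 + (5/3)*25)*(-31) = (-49 + 125/3)*(-31) = -22/3*(-31) = 682/3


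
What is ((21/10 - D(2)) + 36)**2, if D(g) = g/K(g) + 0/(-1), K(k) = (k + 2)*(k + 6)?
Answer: 9259849/6400 ≈ 1446.9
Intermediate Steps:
K(k) = (2 + k)*(6 + k)
D(g) = g/(12 + g**2 + 8*g) (D(g) = g/(12 + g**2 + 8*g) + 0/(-1) = g/(12 + g**2 + 8*g) + 0*(-1) = g/(12 + g**2 + 8*g) + 0 = g/(12 + g**2 + 8*g))
((21/10 - D(2)) + 36)**2 = ((21/10 - 2/(12 + 2**2 + 8*2)) + 36)**2 = ((21*(1/10) - 2/(12 + 4 + 16)) + 36)**2 = ((21/10 - 2/32) + 36)**2 = ((21/10 - 1*1/16) + 36)**2 = ((21/10 - 1/16) + 36)**2 = (163/80 + 36)**2 = (3043/80)**2 = 9259849/6400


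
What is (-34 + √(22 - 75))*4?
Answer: -136 + 4*I*√53 ≈ -136.0 + 29.12*I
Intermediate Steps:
(-34 + √(22 - 75))*4 = (-34 + √(-53))*4 = (-34 + I*√53)*4 = -136 + 4*I*√53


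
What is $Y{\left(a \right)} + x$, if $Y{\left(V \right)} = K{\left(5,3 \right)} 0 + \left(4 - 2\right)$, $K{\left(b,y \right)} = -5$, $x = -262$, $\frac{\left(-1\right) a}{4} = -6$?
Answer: $-260$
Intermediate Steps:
$a = 24$ ($a = \left(-4\right) \left(-6\right) = 24$)
$Y{\left(V \right)} = 2$ ($Y{\left(V \right)} = \left(-5\right) 0 + \left(4 - 2\right) = 0 + \left(4 - 2\right) = 0 + 2 = 2$)
$Y{\left(a \right)} + x = 2 - 262 = -260$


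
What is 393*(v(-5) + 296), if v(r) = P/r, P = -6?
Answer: 583998/5 ≈ 1.1680e+5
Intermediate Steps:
v(r) = -6/r
393*(v(-5) + 296) = 393*(-6/(-5) + 296) = 393*(-6*(-⅕) + 296) = 393*(6/5 + 296) = 393*(1486/5) = 583998/5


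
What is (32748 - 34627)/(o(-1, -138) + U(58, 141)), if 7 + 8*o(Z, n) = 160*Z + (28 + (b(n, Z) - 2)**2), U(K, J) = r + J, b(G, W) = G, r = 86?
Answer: -15032/21277 ≈ -0.70649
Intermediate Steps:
U(K, J) = 86 + J
o(Z, n) = 21/8 + 20*Z + (-2 + n)**2/8 (o(Z, n) = -7/8 + (160*Z + (28 + (n - 2)**2))/8 = -7/8 + (160*Z + (28 + (-2 + n)**2))/8 = -7/8 + (28 + (-2 + n)**2 + 160*Z)/8 = -7/8 + (7/2 + 20*Z + (-2 + n)**2/8) = 21/8 + 20*Z + (-2 + n)**2/8)
(32748 - 34627)/(o(-1, -138) + U(58, 141)) = (32748 - 34627)/((21/8 + 20*(-1) + (-2 - 138)**2/8) + (86 + 141)) = -1879/((21/8 - 20 + (1/8)*(-140)**2) + 227) = -1879/((21/8 - 20 + (1/8)*19600) + 227) = -1879/((21/8 - 20 + 2450) + 227) = -1879/(19461/8 + 227) = -1879/21277/8 = -1879*8/21277 = -15032/21277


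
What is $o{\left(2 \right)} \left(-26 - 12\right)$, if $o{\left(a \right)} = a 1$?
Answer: $-76$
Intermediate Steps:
$o{\left(a \right)} = a$
$o{\left(2 \right)} \left(-26 - 12\right) = 2 \left(-26 - 12\right) = 2 \left(-38\right) = -76$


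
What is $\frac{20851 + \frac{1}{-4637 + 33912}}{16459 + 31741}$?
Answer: $\frac{305206513}{705527500} \approx 0.43259$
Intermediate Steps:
$\frac{20851 + \frac{1}{-4637 + 33912}}{16459 + 31741} = \frac{20851 + \frac{1}{29275}}{48200} = \left(20851 + \frac{1}{29275}\right) \frac{1}{48200} = \frac{610413026}{29275} \cdot \frac{1}{48200} = \frac{305206513}{705527500}$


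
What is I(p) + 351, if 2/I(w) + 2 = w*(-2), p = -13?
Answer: 4213/12 ≈ 351.08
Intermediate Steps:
I(w) = 2/(-2 - 2*w) (I(w) = 2/(-2 + w*(-2)) = 2/(-2 - 2*w))
I(p) + 351 = -1/(1 - 13) + 351 = -1/(-12) + 351 = -1*(-1/12) + 351 = 1/12 + 351 = 4213/12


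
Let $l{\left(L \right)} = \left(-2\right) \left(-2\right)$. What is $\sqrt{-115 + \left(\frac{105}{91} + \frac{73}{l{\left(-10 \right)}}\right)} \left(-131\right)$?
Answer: $- \frac{131 i \sqrt{64623}}{26} \approx - 1280.8 i$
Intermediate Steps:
$l{\left(L \right)} = 4$
$\sqrt{-115 + \left(\frac{105}{91} + \frac{73}{l{\left(-10 \right)}}\right)} \left(-131\right) = \sqrt{-115 + \left(\frac{105}{91} + \frac{73}{4}\right)} \left(-131\right) = \sqrt{-115 + \left(105 \cdot \frac{1}{91} + 73 \cdot \frac{1}{4}\right)} \left(-131\right) = \sqrt{-115 + \left(\frac{15}{13} + \frac{73}{4}\right)} \left(-131\right) = \sqrt{-115 + \frac{1009}{52}} \left(-131\right) = \sqrt{- \frac{4971}{52}} \left(-131\right) = \frac{i \sqrt{64623}}{26} \left(-131\right) = - \frac{131 i \sqrt{64623}}{26}$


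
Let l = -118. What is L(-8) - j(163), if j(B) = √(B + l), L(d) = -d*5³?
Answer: 1000 - 3*√5 ≈ 993.29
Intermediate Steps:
L(d) = -125*d (L(d) = -d*125 = -125*d)
j(B) = √(-118 + B) (j(B) = √(B - 118) = √(-118 + B))
L(-8) - j(163) = -125*(-8) - √(-118 + 163) = 1000 - √45 = 1000 - 3*√5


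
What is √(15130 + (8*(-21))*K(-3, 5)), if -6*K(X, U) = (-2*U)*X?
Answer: √15970 ≈ 126.37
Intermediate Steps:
K(X, U) = U*X/3 (K(X, U) = -(-2*U)*X/6 = -(-1)*U*X/3 = U*X/3)
√(15130 + (8*(-21))*K(-3, 5)) = √(15130 + (8*(-21))*((⅓)*5*(-3))) = √(15130 - 168*(-5)) = √(15130 + 840) = √15970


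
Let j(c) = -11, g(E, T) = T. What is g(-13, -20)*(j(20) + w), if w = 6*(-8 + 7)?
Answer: 340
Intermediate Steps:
w = -6 (w = 6*(-1) = -6)
g(-13, -20)*(j(20) + w) = -20*(-11 - 6) = -20*(-17) = 340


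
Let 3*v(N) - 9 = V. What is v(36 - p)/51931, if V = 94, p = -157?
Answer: 103/155793 ≈ 0.00066113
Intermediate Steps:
v(N) = 103/3 (v(N) = 3 + (⅓)*94 = 3 + 94/3 = 103/3)
v(36 - p)/51931 = (103/3)/51931 = (103/3)*(1/51931) = 103/155793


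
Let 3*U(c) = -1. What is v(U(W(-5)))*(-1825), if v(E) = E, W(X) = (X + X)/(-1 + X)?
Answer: 1825/3 ≈ 608.33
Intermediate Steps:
W(X) = 2*X/(-1 + X) (W(X) = (2*X)/(-1 + X) = 2*X/(-1 + X))
U(c) = -⅓ (U(c) = (⅓)*(-1) = -⅓)
v(U(W(-5)))*(-1825) = -⅓*(-1825) = 1825/3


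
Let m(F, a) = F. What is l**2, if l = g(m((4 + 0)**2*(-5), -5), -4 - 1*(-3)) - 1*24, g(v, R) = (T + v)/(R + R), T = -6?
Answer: 361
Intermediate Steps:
g(v, R) = (-6 + v)/(2*R) (g(v, R) = (-6 + v)/(R + R) = (-6 + v)/((2*R)) = (-6 + v)*(1/(2*R)) = (-6 + v)/(2*R))
l = 19 (l = (-6 + (4 + 0)**2*(-5))/(2*(-4 - 1*(-3))) - 1*24 = (-6 + 4**2*(-5))/(2*(-4 + 3)) - 24 = (1/2)*(-6 + 16*(-5))/(-1) - 24 = (1/2)*(-1)*(-6 - 80) - 24 = (1/2)*(-1)*(-86) - 24 = 43 - 24 = 19)
l**2 = 19**2 = 361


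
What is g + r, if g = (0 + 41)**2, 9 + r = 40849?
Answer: 42521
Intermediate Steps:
r = 40840 (r = -9 + 40849 = 40840)
g = 1681 (g = 41**2 = 1681)
g + r = 1681 + 40840 = 42521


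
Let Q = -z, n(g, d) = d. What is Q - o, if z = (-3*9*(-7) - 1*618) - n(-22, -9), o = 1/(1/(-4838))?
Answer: 5258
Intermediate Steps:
o = -4838 (o = 1/(-1/4838) = -4838)
z = -420 (z = (-3*9*(-7) - 1*618) - 1*(-9) = (-27*(-7) - 618) + 9 = (189 - 618) + 9 = -429 + 9 = -420)
Q = 420 (Q = -1*(-420) = 420)
Q - o = 420 - 1*(-4838) = 420 + 4838 = 5258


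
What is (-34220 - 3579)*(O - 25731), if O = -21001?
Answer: 1766422868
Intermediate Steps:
(-34220 - 3579)*(O - 25731) = (-34220 - 3579)*(-21001 - 25731) = -37799*(-46732) = 1766422868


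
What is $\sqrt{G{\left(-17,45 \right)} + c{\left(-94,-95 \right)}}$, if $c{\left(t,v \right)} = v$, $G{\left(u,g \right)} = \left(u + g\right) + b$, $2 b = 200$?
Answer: $\sqrt{33} \approx 5.7446$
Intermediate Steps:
$b = 100$ ($b = \frac{1}{2} \cdot 200 = 100$)
$G{\left(u,g \right)} = 100 + g + u$ ($G{\left(u,g \right)} = \left(u + g\right) + 100 = \left(g + u\right) + 100 = 100 + g + u$)
$\sqrt{G{\left(-17,45 \right)} + c{\left(-94,-95 \right)}} = \sqrt{\left(100 + 45 - 17\right) - 95} = \sqrt{128 - 95} = \sqrt{33}$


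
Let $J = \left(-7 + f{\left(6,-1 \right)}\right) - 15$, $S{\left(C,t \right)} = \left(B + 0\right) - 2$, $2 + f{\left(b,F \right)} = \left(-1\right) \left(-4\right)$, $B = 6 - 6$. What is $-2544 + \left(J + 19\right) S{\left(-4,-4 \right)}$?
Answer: $-2542$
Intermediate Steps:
$B = 0$ ($B = 6 - 6 = 0$)
$f{\left(b,F \right)} = 2$ ($f{\left(b,F \right)} = -2 - -4 = -2 + 4 = 2$)
$S{\left(C,t \right)} = -2$ ($S{\left(C,t \right)} = \left(0 + 0\right) - 2 = 0 - 2 = -2$)
$J = -20$ ($J = \left(-7 + 2\right) - 15 = -5 - 15 = -20$)
$-2544 + \left(J + 19\right) S{\left(-4,-4 \right)} = -2544 + \left(-20 + 19\right) \left(-2\right) = -2544 - -2 = -2544 + 2 = -2542$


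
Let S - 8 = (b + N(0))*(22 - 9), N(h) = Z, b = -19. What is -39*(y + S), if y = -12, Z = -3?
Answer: 11310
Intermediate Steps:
N(h) = -3
S = -278 (S = 8 + (-19 - 3)*(22 - 9) = 8 - 22*13 = 8 - 286 = -278)
-39*(y + S) = -39*(-12 - 278) = -39*(-290) = 11310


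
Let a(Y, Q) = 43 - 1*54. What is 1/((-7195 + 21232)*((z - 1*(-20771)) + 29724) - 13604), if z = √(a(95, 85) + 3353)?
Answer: 708784711/502375108048466323 - 14037*√3342/502375108048466323 ≈ 1.4093e-9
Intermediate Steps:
a(Y, Q) = -11 (a(Y, Q) = 43 - 54 = -11)
z = √3342 (z = √(-11 + 3353) = √3342 ≈ 57.810)
1/((-7195 + 21232)*((z - 1*(-20771)) + 29724) - 13604) = 1/((-7195 + 21232)*((√3342 - 1*(-20771)) + 29724) - 13604) = 1/(14037*((√3342 + 20771) + 29724) - 13604) = 1/(14037*((20771 + √3342) + 29724) - 13604) = 1/(14037*(50495 + √3342) - 13604) = 1/((708798315 + 14037*√3342) - 13604) = 1/(708784711 + 14037*√3342)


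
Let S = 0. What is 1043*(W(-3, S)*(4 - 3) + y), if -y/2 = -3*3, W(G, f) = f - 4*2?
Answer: 10430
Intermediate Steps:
W(G, f) = -8 + f (W(G, f) = f - 8 = -8 + f)
y = 18 (y = -(-6)*3 = -2*(-9) = 18)
1043*(W(-3, S)*(4 - 3) + y) = 1043*((-8 + 0)*(4 - 3) + 18) = 1043*(-8*1 + 18) = 1043*(-8 + 18) = 1043*10 = 10430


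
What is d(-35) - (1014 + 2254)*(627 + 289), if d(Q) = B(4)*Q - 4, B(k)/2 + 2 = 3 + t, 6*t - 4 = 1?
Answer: -8980861/3 ≈ -2.9936e+6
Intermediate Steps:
t = ⅚ (t = ⅔ + (⅙)*1 = ⅔ + ⅙ = ⅚ ≈ 0.83333)
B(k) = 11/3 (B(k) = -4 + 2*(3 + ⅚) = -4 + 2*(23/6) = -4 + 23/3 = 11/3)
d(Q) = -4 + 11*Q/3 (d(Q) = 11*Q/3 - 4 = -4 + 11*Q/3)
d(-35) - (1014 + 2254)*(627 + 289) = (-4 + (11/3)*(-35)) - (1014 + 2254)*(627 + 289) = (-4 - 385/3) - 3268*916 = -397/3 - 1*2993488 = -397/3 - 2993488 = -8980861/3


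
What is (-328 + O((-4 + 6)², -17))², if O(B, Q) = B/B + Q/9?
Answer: 8761600/81 ≈ 1.0817e+5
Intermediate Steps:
O(B, Q) = 1 + Q/9 (O(B, Q) = 1 + Q*(⅑) = 1 + Q/9)
(-328 + O((-4 + 6)², -17))² = (-328 + (1 + (⅑)*(-17)))² = (-328 + (1 - 17/9))² = (-328 - 8/9)² = (-2960/9)² = 8761600/81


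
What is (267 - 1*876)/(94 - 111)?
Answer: 609/17 ≈ 35.824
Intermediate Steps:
(267 - 1*876)/(94 - 111) = (267 - 876)/(-17) = -1/17*(-609) = 609/17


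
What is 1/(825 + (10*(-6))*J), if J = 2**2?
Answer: 1/585 ≈ 0.0017094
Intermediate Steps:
J = 4
1/(825 + (10*(-6))*J) = 1/(825 + (10*(-6))*4) = 1/(825 - 60*4) = 1/(825 - 240) = 1/585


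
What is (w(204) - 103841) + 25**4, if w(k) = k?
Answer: 286988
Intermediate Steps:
(w(204) - 103841) + 25**4 = (204 - 103841) + 25**4 = -103637 + 390625 = 286988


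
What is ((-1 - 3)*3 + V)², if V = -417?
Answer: 184041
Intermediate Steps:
((-1 - 3)*3 + V)² = ((-1 - 3)*3 - 417)² = (-4*3 - 417)² = (-12 - 417)² = (-429)² = 184041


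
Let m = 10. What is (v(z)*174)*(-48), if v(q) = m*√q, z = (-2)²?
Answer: -167040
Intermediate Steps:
z = 4
v(q) = 10*√q
(v(z)*174)*(-48) = ((10*√4)*174)*(-48) = ((10*2)*174)*(-48) = (20*174)*(-48) = 3480*(-48) = -167040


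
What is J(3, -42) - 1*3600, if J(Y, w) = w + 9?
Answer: -3633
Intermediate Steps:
J(Y, w) = 9 + w
J(3, -42) - 1*3600 = (9 - 42) - 1*3600 = -33 - 3600 = -3633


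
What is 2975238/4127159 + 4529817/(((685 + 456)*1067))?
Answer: 22317469577289/5024597343073 ≈ 4.4416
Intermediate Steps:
2975238/4127159 + 4529817/(((685 + 456)*1067)) = 2975238*(1/4127159) + 4529817/((1141*1067)) = 2975238/4127159 + 4529817/1217447 = 22317469577289/5024597343073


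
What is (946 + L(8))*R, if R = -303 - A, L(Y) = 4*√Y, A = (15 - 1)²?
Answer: -472054 - 3992*√2 ≈ -4.7770e+5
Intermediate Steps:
A = 196 (A = 14² = 196)
R = -499 (R = -303 - 1*196 = -303 - 196 = -499)
(946 + L(8))*R = (946 + 4*√8)*(-499) = (946 + 4*(2*√2))*(-499) = (946 + 8*√2)*(-499) = -472054 - 3992*√2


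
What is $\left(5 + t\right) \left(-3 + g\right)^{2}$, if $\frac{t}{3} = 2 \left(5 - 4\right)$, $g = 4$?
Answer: $11$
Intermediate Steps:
$t = 6$ ($t = 3 \cdot 2 \left(5 - 4\right) = 3 \cdot 2 \cdot 1 = 3 \cdot 2 = 6$)
$\left(5 + t\right) \left(-3 + g\right)^{2} = \left(5 + 6\right) \left(-3 + 4\right)^{2} = 11 \cdot 1^{2} = 11 \cdot 1 = 11$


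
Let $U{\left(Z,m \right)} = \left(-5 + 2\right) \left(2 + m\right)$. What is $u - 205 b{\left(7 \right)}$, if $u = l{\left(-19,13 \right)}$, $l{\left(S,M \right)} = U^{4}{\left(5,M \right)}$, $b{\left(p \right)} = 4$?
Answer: $4099805$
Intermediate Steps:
$U{\left(Z,m \right)} = -6 - 3 m$ ($U{\left(Z,m \right)} = - 3 \left(2 + m\right) = -6 - 3 m$)
$l{\left(S,M \right)} = \left(-6 - 3 M\right)^{4}$
$u = 4100625$ ($u = 81 \left(2 + 13\right)^{4} = 81 \cdot 15^{4} = 81 \cdot 50625 = 4100625$)
$u - 205 b{\left(7 \right)} = 4100625 - 820 = 4099805$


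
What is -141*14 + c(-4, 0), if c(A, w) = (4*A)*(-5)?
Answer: -1894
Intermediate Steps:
c(A, w) = -20*A
-141*14 + c(-4, 0) = -141*14 - 20*(-4) = -1974 + 80 = -1894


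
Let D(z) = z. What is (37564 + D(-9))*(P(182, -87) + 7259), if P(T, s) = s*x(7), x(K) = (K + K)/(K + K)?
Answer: 269344460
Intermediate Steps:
x(K) = 1 (x(K) = (2*K)/((2*K)) = (2*K)*(1/(2*K)) = 1)
P(T, s) = s (P(T, s) = s*1 = s)
(37564 + D(-9))*(P(182, -87) + 7259) = (37564 - 9)*(-87 + 7259) = 37555*7172 = 269344460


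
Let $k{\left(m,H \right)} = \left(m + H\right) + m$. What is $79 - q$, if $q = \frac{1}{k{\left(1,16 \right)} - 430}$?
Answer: $\frac{32549}{412} \approx 79.002$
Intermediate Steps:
$k{\left(m,H \right)} = H + 2 m$ ($k{\left(m,H \right)} = \left(H + m\right) + m = H + 2 m$)
$q = - \frac{1}{412}$ ($q = \frac{1}{\left(16 + 2 \cdot 1\right) - 430} = \frac{1}{\left(16 + 2\right) - 430} = \frac{1}{18 - 430} = \frac{1}{-412} = - \frac{1}{412} \approx -0.0024272$)
$79 - q = 79 - - \frac{1}{412} = 79 + \frac{1}{412} = \frac{32549}{412}$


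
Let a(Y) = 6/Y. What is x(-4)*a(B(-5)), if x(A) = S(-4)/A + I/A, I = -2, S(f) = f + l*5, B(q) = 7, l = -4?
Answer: 39/7 ≈ 5.5714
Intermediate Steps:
S(f) = -20 + f (S(f) = f - 4*5 = f - 20 = -20 + f)
x(A) = -26/A (x(A) = (-20 - 4)/A - 2/A = -24/A - 2/A = -26/A)
x(-4)*a(B(-5)) = (-26/(-4))*(6/7) = (-26*(-1/4))*(6*(1/7)) = (13/2)*(6/7) = 39/7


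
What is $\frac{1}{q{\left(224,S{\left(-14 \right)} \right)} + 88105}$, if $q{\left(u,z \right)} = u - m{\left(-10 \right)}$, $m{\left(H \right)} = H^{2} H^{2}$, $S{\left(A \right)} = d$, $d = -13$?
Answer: $\frac{1}{78329} \approx 1.2767 \cdot 10^{-5}$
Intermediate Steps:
$S{\left(A \right)} = -13$
$m{\left(H \right)} = H^{4}$
$q{\left(u,z \right)} = -10000 + u$ ($q{\left(u,z \right)} = u - \left(-10\right)^{4} = u - 10000 = -10000 + u$)
$\frac{1}{q{\left(224,S{\left(-14 \right)} \right)} + 88105} = \frac{1}{\left(-10000 + 224\right) + 88105} = \frac{1}{-9776 + 88105} = \frac{1}{78329}$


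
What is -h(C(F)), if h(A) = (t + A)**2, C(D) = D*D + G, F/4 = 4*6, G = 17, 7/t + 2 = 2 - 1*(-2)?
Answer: -341251729/4 ≈ -8.5313e+7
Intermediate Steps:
t = 7/2 (t = 7/(-2 + (2 - 1*(-2))) = 7/(-2 + (2 + 2)) = 7/(-2 + 4) = 7/2 ≈ 3.5000)
F = 96 (F = 4*(4*6) = 4*24 = 96)
C(D) = 17 + D**2 (C(D) = D*D + 17 = D**2 + 17 = 17 + D**2)
h(A) = (7/2 + A)**2
-h(C(F)) = -(7 + 2*(17 + 96**2))**2/4 = -(7 + 2*(17 + 9216))**2/4 = -(7 + 2*9233)**2/4 = -(7 + 18466)**2/4 = -18473**2/4 = -341251729/4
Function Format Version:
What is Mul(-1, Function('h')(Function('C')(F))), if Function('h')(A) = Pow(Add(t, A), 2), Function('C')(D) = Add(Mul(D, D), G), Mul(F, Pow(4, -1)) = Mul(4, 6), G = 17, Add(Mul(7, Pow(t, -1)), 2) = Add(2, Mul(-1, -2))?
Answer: Rational(-341251729, 4) ≈ -8.5313e+7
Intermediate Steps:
t = Rational(7, 2) (t = Mul(7, Pow(Add(-2, Add(2, Mul(-1, -2))), -1)) = Mul(7, Pow(Add(-2, Add(2, 2)), -1)) = Mul(7, Pow(Add(-2, 4), -1)) = Mul(7, Pow(2, -1)) = Mul(7, Rational(1, 2)) = Rational(7, 2) ≈ 3.5000)
F = 96 (F = Mul(4, Mul(4, 6)) = Mul(4, 24) = 96)
Function('C')(D) = Add(17, Pow(D, 2)) (Function('C')(D) = Add(Mul(D, D), 17) = Add(Pow(D, 2), 17) = Add(17, Pow(D, 2)))
Function('h')(A) = Pow(Add(Rational(7, 2), A), 2)
Mul(-1, Function('h')(Function('C')(F))) = Mul(-1, Mul(Rational(1, 4), Pow(Add(7, Mul(2, Add(17, Pow(96, 2)))), 2))) = Mul(-1, Mul(Rational(1, 4), Pow(Add(7, Mul(2, Add(17, 9216))), 2))) = Mul(-1, Mul(Rational(1, 4), Pow(Add(7, Mul(2, 9233)), 2))) = Mul(-1, Mul(Rational(1, 4), Pow(Add(7, 18466), 2))) = Mul(-1, Mul(Rational(1, 4), Pow(18473, 2))) = Mul(-1, Mul(Rational(1, 4), 341251729)) = Mul(-1, Rational(341251729, 4)) = Rational(-341251729, 4)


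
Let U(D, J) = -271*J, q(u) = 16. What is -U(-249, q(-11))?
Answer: 4336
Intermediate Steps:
-U(-249, q(-11)) = -(-271)*16 = -1*(-4336) = 4336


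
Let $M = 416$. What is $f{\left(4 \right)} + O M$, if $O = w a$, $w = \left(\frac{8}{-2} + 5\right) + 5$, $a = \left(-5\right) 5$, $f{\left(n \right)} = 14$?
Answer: $-62386$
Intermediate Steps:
$a = -25$
$w = 6$ ($w = \left(8 \left(- \frac{1}{2}\right) + 5\right) + 5 = \left(-4 + 5\right) + 5 = 1 + 5 = 6$)
$O = -150$ ($O = 6 \left(-25\right) = -150$)
$f{\left(4 \right)} + O M = 14 - 62400 = -62386$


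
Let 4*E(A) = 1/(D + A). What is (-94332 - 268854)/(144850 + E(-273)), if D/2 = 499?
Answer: -117026600/46673889 ≈ -2.5073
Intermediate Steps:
D = 998 (D = 2*499 = 998)
E(A) = 1/(4*(998 + A))
(-94332 - 268854)/(144850 + E(-273)) = (-94332 - 268854)/(144850 + 1/(4*(998 - 273))) = -363186/(144850 + (1/4)/725) = -363186/(144850 + (1/4)*(1/725)) = -363186/(144850 + 1/2900) = -363186/420065001/2900 = -363186*2900/420065001 = -117026600/46673889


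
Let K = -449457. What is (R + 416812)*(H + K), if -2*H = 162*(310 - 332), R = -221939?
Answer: -87239770275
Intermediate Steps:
H = 1782 (H = -81*(310 - 332) = -81*(-22) = -½*(-3564) = 1782)
(R + 416812)*(H + K) = (-221939 + 416812)*(1782 - 449457) = 194873*(-447675) = -87239770275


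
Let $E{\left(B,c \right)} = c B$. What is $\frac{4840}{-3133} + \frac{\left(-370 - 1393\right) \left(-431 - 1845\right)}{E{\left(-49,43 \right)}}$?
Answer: $- \frac{292596188}{153517} \approx -1906.0$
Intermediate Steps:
$E{\left(B,c \right)} = B c$
$\frac{4840}{-3133} + \frac{\left(-370 - 1393\right) \left(-431 - 1845\right)}{E{\left(-49,43 \right)}} = \frac{4840}{-3133} + \frac{\left(-370 - 1393\right) \left(-431 - 1845\right)}{\left(-49\right) 43} = 4840 \left(- \frac{1}{3133}\right) + \frac{\left(-1763\right) \left(-2276\right)}{-2107} = - \frac{4840}{3133} + 4012588 \left(- \frac{1}{2107}\right) = - \frac{4840}{3133} - \frac{93316}{49} = - \frac{292596188}{153517}$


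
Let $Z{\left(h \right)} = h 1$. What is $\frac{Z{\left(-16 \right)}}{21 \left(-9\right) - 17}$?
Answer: $\frac{8}{103} \approx 0.07767$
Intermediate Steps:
$Z{\left(h \right)} = h$
$\frac{Z{\left(-16 \right)}}{21 \left(-9\right) - 17} = - \frac{16}{21 \left(-9\right) - 17} = - \frac{16}{-189 - 17} = - \frac{16}{-206} = \left(-16\right) \left(- \frac{1}{206}\right) = \frac{8}{103}$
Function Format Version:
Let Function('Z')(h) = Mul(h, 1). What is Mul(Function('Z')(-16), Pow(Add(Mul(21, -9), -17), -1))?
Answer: Rational(8, 103) ≈ 0.077670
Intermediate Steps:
Function('Z')(h) = h
Mul(Function('Z')(-16), Pow(Add(Mul(21, -9), -17), -1)) = Mul(-16, Pow(Add(Mul(21, -9), -17), -1)) = Mul(-16, Pow(Add(-189, -17), -1)) = Mul(-16, Pow(-206, -1)) = Mul(-16, Rational(-1, 206)) = Rational(8, 103)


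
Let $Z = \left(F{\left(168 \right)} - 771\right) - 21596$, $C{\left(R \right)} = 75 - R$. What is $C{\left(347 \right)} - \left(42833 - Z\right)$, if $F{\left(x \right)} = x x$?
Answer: $-37248$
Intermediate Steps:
$F{\left(x \right)} = x^{2}$
$Z = 5857$ ($Z = \left(168^{2} - 771\right) - 21596 = \left(28224 - 771\right) - 21596 = 27453 - 21596 = 5857$)
$C{\left(347 \right)} - \left(42833 - Z\right) = \left(75 - 347\right) - \left(42833 - 5857\right) = -272 - 36976 = -37248$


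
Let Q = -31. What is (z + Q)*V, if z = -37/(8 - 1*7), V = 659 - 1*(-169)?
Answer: -56304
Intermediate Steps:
V = 828 (V = 659 + 169 = 828)
z = -37 (z = -37/(8 - 7) = -37/1 = -37*1 = -37)
(z + Q)*V = (-37 - 31)*828 = -68*828 = -56304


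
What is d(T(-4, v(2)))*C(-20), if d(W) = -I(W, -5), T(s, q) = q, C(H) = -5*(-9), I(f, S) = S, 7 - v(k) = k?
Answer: 225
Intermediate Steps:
v(k) = 7 - k
C(H) = 45
d(W) = 5 (d(W) = -1*(-5) = 5)
d(T(-4, v(2)))*C(-20) = 5*45 = 225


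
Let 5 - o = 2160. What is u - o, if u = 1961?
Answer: 4116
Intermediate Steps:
o = -2155 (o = 5 - 1*2160 = 5 - 2160 = -2155)
u - o = 1961 - 1*(-2155) = 1961 + 2155 = 4116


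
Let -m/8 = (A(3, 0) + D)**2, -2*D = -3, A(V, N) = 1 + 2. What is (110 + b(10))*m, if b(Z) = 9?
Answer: -19278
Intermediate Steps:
A(V, N) = 3
D = 3/2 (D = -1/2*(-3) = 3/2 ≈ 1.5000)
m = -162 (m = -8*(3 + 3/2)**2 = -8*(9/2)**2 = -8*81/4 = -162)
(110 + b(10))*m = (110 + 9)*(-162) = 119*(-162) = -19278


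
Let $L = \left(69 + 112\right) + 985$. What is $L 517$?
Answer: $602822$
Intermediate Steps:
$L = 1166$ ($L = 181 + 985 = 1166$)
$L 517 = 1166 \cdot 517 = 602822$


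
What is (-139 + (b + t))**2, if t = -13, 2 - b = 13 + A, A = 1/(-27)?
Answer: 19360000/729 ≈ 26557.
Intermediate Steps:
A = -1/27 ≈ -0.037037
b = -296/27 (b = 2 - (13 - 1/27) = 2 - 1*350/27 = 2 - 350/27 = -296/27 ≈ -10.963)
(-139 + (b + t))**2 = (-139 + (-296/27 - 13))**2 = (-139 - 647/27)**2 = (-4400/27)**2 = 19360000/729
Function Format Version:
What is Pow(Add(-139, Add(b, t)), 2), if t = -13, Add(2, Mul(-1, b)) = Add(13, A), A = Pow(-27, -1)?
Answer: Rational(19360000, 729) ≈ 26557.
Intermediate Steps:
A = Rational(-1, 27) ≈ -0.037037
b = Rational(-296, 27) (b = Add(2, Mul(-1, Add(13, Rational(-1, 27)))) = Add(2, Mul(-1, Rational(350, 27))) = Add(2, Rational(-350, 27)) = Rational(-296, 27) ≈ -10.963)
Pow(Add(-139, Add(b, t)), 2) = Pow(Add(-139, Add(Rational(-296, 27), -13)), 2) = Pow(Add(-139, Rational(-647, 27)), 2) = Pow(Rational(-4400, 27), 2) = Rational(19360000, 729)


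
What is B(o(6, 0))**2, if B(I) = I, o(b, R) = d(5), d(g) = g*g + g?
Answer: 900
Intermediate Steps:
d(g) = g + g**2 (d(g) = g**2 + g = g + g**2)
o(b, R) = 30 (o(b, R) = 5*(1 + 5) = 5*6 = 30)
B(o(6, 0))**2 = 30**2 = 900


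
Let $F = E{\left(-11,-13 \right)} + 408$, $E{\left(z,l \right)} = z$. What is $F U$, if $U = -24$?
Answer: $-9528$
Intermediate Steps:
$F = 397$ ($F = -11 + 408 = 397$)
$F U = 397 \left(-24\right) = -9528$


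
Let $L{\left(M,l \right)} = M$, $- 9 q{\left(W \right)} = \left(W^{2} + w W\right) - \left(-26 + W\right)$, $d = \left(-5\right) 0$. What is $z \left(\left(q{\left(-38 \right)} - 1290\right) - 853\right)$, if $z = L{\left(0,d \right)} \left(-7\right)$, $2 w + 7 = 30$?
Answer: $0$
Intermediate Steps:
$d = 0$
$w = \frac{23}{2}$ ($w = - \frac{7}{2} + \frac{1}{2} \cdot 30 = - \frac{7}{2} + 15 = \frac{23}{2} \approx 11.5$)
$q{\left(W \right)} = - \frac{26}{9} - \frac{7 W}{6} - \frac{W^{2}}{9}$ ($q{\left(W \right)} = - \frac{\left(W^{2} + \frac{23 W}{2}\right) - \left(-26 + W\right)}{9} = - \frac{26 + W^{2} + \frac{21 W}{2}}{9} = - \frac{26}{9} - \frac{7 W}{6} - \frac{W^{2}}{9}$)
$z = 0$ ($z = 0 \left(-7\right) = 0$)
$z \left(\left(q{\left(-38 \right)} - 1290\right) - 853\right) = 0 \left(\left(\left(- \frac{26}{9} - - \frac{133}{3} - \frac{\left(-38\right)^{2}}{9}\right) - 1290\right) - 853\right) = 0 \left(\left(\left(- \frac{26}{9} + \frac{133}{3} - \frac{1444}{9}\right) - 1290\right) - 853\right) = 0 \left(\left(-119 - 1290\right) - 853\right) = 0 \left(-1409 - 853\right) = 0 \left(-2262\right) = 0$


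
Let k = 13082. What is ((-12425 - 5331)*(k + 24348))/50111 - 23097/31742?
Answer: -21097115347127/1590623362 ≈ -13263.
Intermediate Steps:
((-12425 - 5331)*(k + 24348))/50111 - 23097/31742 = ((-12425 - 5331)*(13082 + 24348))/50111 - 23097/31742 = -17756*37430*(1/50111) - 23097*1/31742 = -664607080*1/50111 - 23097/31742 = -664607080/50111 - 23097/31742 = -21097115347127/1590623362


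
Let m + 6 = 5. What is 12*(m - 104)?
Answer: -1260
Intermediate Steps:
m = -1 (m = -6 + 5 = -1)
12*(m - 104) = 12*(-1 - 104) = 12*(-105) = -1260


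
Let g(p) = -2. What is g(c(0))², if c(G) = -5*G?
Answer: 4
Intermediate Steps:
g(c(0))² = (-2)² = 4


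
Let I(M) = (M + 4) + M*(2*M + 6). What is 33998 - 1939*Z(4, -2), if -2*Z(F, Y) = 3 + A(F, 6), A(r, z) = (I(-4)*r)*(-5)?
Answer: -236427/2 ≈ -1.1821e+5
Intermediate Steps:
I(M) = 4 + M + M*(6 + 2*M) (I(M) = (4 + M) + M*(6 + 2*M) = 4 + M + M*(6 + 2*M))
A(r, z) = -40*r (A(r, z) = ((4 + 2*(-4)**2 + 7*(-4))*r)*(-5) = ((4 + 2*16 - 28)*r)*(-5) = ((4 + 32 - 28)*r)*(-5) = (8*r)*(-5) = -40*r)
Z(F, Y) = -3/2 + 20*F (Z(F, Y) = -(3 - 40*F)/2 = -3/2 + 20*F)
33998 - 1939*Z(4, -2) = 33998 - 1939*(-3/2 + 20*4) = 33998 - 1939*(-3/2 + 80) = 33998 - 1939*157/2 = 33998 - 1*304423/2 = 33998 - 304423/2 = -236427/2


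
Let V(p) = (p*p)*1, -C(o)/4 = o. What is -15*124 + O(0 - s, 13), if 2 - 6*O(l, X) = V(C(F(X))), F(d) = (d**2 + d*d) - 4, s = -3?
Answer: -898027/3 ≈ -2.9934e+5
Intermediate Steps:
F(d) = -4 + 2*d**2 (F(d) = (d**2 + d**2) - 4 = 2*d**2 - 4 = -4 + 2*d**2)
C(o) = -4*o
V(p) = p**2 (V(p) = p**2*1 = p**2)
O(l, X) = 1/3 - (16 - 8*X**2)**2/6 (O(l, X) = 1/3 - 16*(-4 + 2*X**2)**2/6 = 1/3 - (16 - 8*X**2)**2/6)
-15*124 + O(0 - s, 13) = -15*124 + (1/3 - 32*(-2 + 13**2)**2/3) = -1860 + (1/3 - 32*(-2 + 169)**2/3) = -1860 + (1/3 - 32/3*167**2) = -1860 + (1/3 - 32/3*27889) = -1860 + (1/3 - 892448/3) = -1860 - 892447/3 = -898027/3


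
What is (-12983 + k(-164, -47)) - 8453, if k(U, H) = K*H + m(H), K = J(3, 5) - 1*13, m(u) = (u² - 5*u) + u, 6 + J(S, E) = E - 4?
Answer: -18193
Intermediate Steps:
J(S, E) = -10 + E (J(S, E) = -6 + (E - 4) = -6 + (-4 + E) = -10 + E)
m(u) = u² - 4*u
K = -18 (K = (-10 + 5) - 1*13 = -5 - 13 = -18)
k(U, H) = -18*H + H*(-4 + H)
(-12983 + k(-164, -47)) - 8453 = (-12983 - 47*(-22 - 47)) - 8453 = (-12983 - 47*(-69)) - 8453 = (-12983 + 3243) - 8453 = -9740 - 8453 = -18193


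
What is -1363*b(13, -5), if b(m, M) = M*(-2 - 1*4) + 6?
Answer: -49068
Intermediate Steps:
b(m, M) = 6 - 6*M (b(m, M) = M*(-2 - 4) + 6 = M*(-6) + 6 = -6*M + 6 = 6 - 6*M)
-1363*b(13, -5) = -1363*(6 - 6*(-5)) = -1363*(6 + 30) = -1363*36 = -49068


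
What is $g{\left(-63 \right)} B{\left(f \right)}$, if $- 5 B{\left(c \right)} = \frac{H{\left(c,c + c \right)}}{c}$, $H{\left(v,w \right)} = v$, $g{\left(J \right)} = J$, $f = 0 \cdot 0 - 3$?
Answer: $\frac{63}{5} \approx 12.6$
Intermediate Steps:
$f = -3$ ($f = 0 - 3 = -3$)
$B{\left(c \right)} = - \frac{1}{5}$ ($B{\left(c \right)} = - \frac{c \frac{1}{c}}{5} = \left(- \frac{1}{5}\right) 1 = - \frac{1}{5}$)
$g{\left(-63 \right)} B{\left(f \right)} = \left(-63\right) \left(- \frac{1}{5}\right) = \frac{63}{5}$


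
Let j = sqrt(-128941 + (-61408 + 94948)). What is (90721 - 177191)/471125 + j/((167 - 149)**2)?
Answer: -17294/94225 + I*sqrt(95401)/324 ≈ -0.18354 + 0.9533*I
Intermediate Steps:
j = I*sqrt(95401) (j = sqrt(-128941 + 33540) = sqrt(-95401) = I*sqrt(95401) ≈ 308.87*I)
(90721 - 177191)/471125 + j/((167 - 149)**2) = (90721 - 177191)/471125 + (I*sqrt(95401))/((167 - 149)**2) = -86470*1/471125 + (I*sqrt(95401))/(18**2) = -17294/94225 + (I*sqrt(95401))/324 = -17294/94225 + (I*sqrt(95401))*(1/324) = -17294/94225 + I*sqrt(95401)/324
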